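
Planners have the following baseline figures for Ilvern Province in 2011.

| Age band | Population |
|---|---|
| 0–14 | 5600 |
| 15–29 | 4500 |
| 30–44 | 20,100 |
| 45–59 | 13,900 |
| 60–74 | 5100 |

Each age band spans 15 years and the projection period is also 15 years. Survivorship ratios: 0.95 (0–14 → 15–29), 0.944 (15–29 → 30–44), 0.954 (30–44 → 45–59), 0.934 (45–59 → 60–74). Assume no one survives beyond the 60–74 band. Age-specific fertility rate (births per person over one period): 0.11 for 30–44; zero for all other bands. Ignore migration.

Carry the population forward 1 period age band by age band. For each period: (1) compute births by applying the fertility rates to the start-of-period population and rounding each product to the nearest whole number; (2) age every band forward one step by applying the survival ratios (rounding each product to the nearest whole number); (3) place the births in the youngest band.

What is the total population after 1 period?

After projecting period 1:
Births: 20100 * 0.11 = 2211
15–29: 5600 * 0.95 = 5320
30–44: 4500 * 0.944 = 4248
45–59: 20100 * 0.954 = 19175
60–74: 13900 * 0.934 = 12983
→ [2211, 5320, 4248, 19175, 12983]
Total after period 1: 2211 + 5320 + 4248 + 19175 + 12983 = 43937

43937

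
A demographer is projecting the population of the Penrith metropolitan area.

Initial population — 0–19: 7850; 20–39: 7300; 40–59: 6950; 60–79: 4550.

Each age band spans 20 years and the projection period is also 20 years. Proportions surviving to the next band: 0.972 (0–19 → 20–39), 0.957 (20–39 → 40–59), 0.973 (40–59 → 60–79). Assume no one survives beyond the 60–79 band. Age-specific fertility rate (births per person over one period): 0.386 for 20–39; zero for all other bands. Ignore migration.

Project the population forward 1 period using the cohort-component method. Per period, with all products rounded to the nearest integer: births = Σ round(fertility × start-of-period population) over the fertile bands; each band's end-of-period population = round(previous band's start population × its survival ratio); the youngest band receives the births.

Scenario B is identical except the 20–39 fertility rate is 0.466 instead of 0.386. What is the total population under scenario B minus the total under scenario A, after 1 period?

584

— Period 1 —
Births: 7300 × 0.386 = 2818
20–39: 7850 × 0.972 = 7630
40–59: 7300 × 0.957 = 6986
60–79: 6950 × 0.973 = 6762
→ [2818, 7630, 6986, 6762]
Scenario A total after 1 period: 24196
Scenario B projection —
— Period 1 —
Births: 7300 × 0.466 = 3402
20–39: 7850 × 0.972 = 7630
40–59: 7300 × 0.957 = 6986
60–79: 6950 × 0.973 = 6762
→ [3402, 7630, 6986, 6762]
Scenario B total after 1 period: 24780
Difference B − A = 24780 − 24196 = 584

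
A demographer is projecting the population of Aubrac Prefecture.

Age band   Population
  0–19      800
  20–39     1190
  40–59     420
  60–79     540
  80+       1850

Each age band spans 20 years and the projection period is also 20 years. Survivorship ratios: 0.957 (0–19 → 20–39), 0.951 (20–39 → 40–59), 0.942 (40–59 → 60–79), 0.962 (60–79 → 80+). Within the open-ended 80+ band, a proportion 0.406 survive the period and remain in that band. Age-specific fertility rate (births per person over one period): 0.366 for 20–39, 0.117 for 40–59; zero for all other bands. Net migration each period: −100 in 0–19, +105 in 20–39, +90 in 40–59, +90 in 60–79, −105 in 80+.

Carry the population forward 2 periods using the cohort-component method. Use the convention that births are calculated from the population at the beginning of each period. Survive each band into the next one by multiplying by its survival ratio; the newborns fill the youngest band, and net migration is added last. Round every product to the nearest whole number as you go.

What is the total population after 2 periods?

3830

[period 1]
Births: 1190 × 0.366 = 436  |  420 × 0.117 = 49 → total 485
20–39: 800 × 0.957 = 766
40–59: 1190 × 0.951 = 1132
60–79: 420 × 0.942 = 396
80+: 540 × 0.962 + 1850 × 0.406 = 519 + 751 = 1270
Net migration: 0–19 − 100 → 385; 20–39 + 105 → 871; 40–59 + 90 → 1222; 60–79 + 90 → 486; 80+ − 105 → 1165
End of period: [385, 871, 1222, 486, 1165]
[period 2]
Births: 871 × 0.366 = 319  |  1222 × 0.117 = 143 → total 462
20–39: 385 × 0.957 = 368
40–59: 871 × 0.951 = 828
60–79: 1222 × 0.942 = 1151
80+: 486 × 0.962 + 1165 × 0.406 = 468 + 473 = 941
Net migration: 0–19 − 100 → 362; 20–39 + 105 → 473; 40–59 + 90 → 918; 60–79 + 90 → 1241; 80+ − 105 → 836
End of period: [362, 473, 918, 1241, 836]
Total after period 2: 362 + 473 + 918 + 1241 + 836 = 3830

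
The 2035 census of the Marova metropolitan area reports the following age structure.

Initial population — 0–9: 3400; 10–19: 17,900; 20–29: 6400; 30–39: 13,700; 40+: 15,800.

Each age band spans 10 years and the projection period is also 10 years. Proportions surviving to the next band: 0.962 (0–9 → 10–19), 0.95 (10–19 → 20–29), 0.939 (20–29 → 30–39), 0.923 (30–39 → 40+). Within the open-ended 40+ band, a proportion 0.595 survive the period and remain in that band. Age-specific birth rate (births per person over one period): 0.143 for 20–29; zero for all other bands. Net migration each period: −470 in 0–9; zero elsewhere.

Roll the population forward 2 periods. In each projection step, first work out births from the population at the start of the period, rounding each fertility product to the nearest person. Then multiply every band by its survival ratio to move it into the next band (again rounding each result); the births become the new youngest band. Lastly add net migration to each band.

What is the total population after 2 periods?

(Bands numbered youngest = 1 to oldest = 5.)
— Period 1 —
Births: 6400 × 0.143 = 915
Band 2: 3400 × 0.962 = 3271
Band 3: 17900 × 0.95 = 17005
Band 4: 6400 × 0.939 = 6010
Band 5: 13700 × 0.923 + 15800 × 0.595 = 12645 + 9401 = 22046
Net migration: Band 1 − 470 → 445
Giving 445 / 3271 / 17005 / 6010 / 22046.
— Period 2 —
Births: 17005 × 0.143 = 2432
Band 2: 445 × 0.962 = 428
Band 3: 3271 × 0.95 = 3107
Band 4: 17005 × 0.939 = 15968
Band 5: 6010 × 0.923 + 22046 × 0.595 = 5547 + 13117 = 18664
Net migration: Band 1 − 470 → 1962
Giving 1962 / 428 / 3107 / 15968 / 18664.
Total after period 2: 1962 + 428 + 3107 + 15968 + 18664 = 40129

40129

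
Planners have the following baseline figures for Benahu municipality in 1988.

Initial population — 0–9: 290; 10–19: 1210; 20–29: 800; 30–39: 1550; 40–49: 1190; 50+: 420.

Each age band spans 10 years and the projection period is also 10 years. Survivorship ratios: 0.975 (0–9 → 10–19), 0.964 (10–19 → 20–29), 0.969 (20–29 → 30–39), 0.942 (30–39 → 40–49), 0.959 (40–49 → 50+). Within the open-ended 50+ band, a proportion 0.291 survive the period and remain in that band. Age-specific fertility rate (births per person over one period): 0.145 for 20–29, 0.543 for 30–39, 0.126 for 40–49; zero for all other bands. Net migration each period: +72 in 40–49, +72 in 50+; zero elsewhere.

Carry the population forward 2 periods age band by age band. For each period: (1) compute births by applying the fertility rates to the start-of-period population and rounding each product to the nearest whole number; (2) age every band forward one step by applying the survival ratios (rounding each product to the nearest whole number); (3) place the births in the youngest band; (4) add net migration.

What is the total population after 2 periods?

5997

Call the bands 1 to 6, youngest first.
[period 1]
Births: 800 × 0.145 = 116  |  1550 × 0.543 = 842  |  1190 × 0.126 = 150 — total 1108
Band 2: 290 × 0.975 = 283
Band 3: 1210 × 0.964 = 1166
Band 4: 800 × 0.969 = 775
Band 5: 1550 × 0.942 = 1460
Band 6: 1190 × 0.959 + 420 × 0.291 = 1141 + 122 = 1263
Net migration: Band 5 + 72 → 1532; Band 6 + 72 → 1335
Giving 1108 / 283 / 1166 / 775 / 1532 / 1335.
[period 2]
Births: 1166 × 0.145 = 169  |  775 × 0.543 = 421  |  1532 × 0.126 = 193 — total 783
Band 2: 1108 × 0.975 = 1080
Band 3: 283 × 0.964 = 273
Band 4: 1166 × 0.969 = 1130
Band 5: 775 × 0.942 = 730
Band 6: 1532 × 0.959 + 1335 × 0.291 = 1469 + 388 = 1857
Net migration: Band 5 + 72 → 802; Band 6 + 72 → 1929
Giving 783 / 1080 / 273 / 1130 / 802 / 1929.
Total after period 2: 783 + 1080 + 273 + 1130 + 802 + 1929 = 5997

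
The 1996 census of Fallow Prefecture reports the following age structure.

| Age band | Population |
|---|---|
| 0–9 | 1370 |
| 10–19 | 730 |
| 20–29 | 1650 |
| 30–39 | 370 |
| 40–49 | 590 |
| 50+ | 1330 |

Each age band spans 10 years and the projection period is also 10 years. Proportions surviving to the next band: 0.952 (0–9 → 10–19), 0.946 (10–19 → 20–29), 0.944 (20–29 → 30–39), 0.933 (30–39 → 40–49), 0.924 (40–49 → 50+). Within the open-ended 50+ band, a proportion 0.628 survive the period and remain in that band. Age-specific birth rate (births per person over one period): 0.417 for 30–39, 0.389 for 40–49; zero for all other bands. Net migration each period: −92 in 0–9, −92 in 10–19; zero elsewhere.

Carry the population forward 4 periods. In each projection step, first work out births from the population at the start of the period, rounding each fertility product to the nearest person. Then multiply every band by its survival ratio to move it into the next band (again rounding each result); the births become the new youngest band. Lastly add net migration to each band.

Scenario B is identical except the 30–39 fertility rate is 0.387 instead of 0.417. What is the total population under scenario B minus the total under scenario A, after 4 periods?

-103

— Period 1 —
Births: 370 × 0.417 = 154 ; 590 × 0.389 = 230 ⇒ total 384
10–19: 1370 × 0.952 = 1304
20–29: 730 × 0.946 = 691
30–39: 1650 × 0.944 = 1558
40–49: 370 × 0.933 = 345
50+: 590 × 0.924 + 1330 × 0.628 = 545 + 835 = 1380
Net migration: 0–9 − 92 → 292; 10–19 − 92 → 1212
End of period: [292, 1212, 691, 1558, 345, 1380]
— Period 2 —
Births: 1558 × 0.417 = 650 ; 345 × 0.389 = 134 ⇒ total 784
10–19: 292 × 0.952 = 278
20–29: 1212 × 0.946 = 1147
30–39: 691 × 0.944 = 652
40–49: 1558 × 0.933 = 1454
50+: 345 × 0.924 + 1380 × 0.628 = 319 + 867 = 1186
Net migration: 0–9 − 92 → 692; 10–19 − 92 → 186
End of period: [692, 186, 1147, 652, 1454, 1186]
— Period 3 —
Births: 652 × 0.417 = 272 ; 1454 × 0.389 = 566 ⇒ total 838
10–19: 692 × 0.952 = 659
20–29: 186 × 0.946 = 176
30–39: 1147 × 0.944 = 1083
40–49: 652 × 0.933 = 608
50+: 1454 × 0.924 + 1186 × 0.628 = 1343 + 745 = 2088
Net migration: 0–9 − 92 → 746; 10–19 − 92 → 567
End of period: [746, 567, 176, 1083, 608, 2088]
— Period 4 —
Births: 1083 × 0.417 = 452 ; 608 × 0.389 = 237 ⇒ total 689
10–19: 746 × 0.952 = 710
20–29: 567 × 0.946 = 536
30–39: 176 × 0.944 = 166
40–49: 1083 × 0.933 = 1010
50+: 608 × 0.924 + 2088 × 0.628 = 562 + 1311 = 1873
Net migration: 0–9 − 92 → 597; 10–19 − 92 → 618
End of period: [597, 618, 536, 166, 1010, 1873]
Scenario A total after 4 periods: 4800
Scenario B projection —
— Period 1 —
Births: 370 × 0.387 = 143 ; 590 × 0.389 = 230 ⇒ total 373
10–19: 1370 × 0.952 = 1304
20–29: 730 × 0.946 = 691
30–39: 1650 × 0.944 = 1558
40–49: 370 × 0.933 = 345
50+: 590 × 0.924 + 1330 × 0.628 = 545 + 835 = 1380
Net migration: 0–9 − 92 → 281; 10–19 − 92 → 1212
End of period: [281, 1212, 691, 1558, 345, 1380]
— Period 2 —
Births: 1558 × 0.387 = 603 ; 345 × 0.389 = 134 ⇒ total 737
10–19: 281 × 0.952 = 268
20–29: 1212 × 0.946 = 1147
30–39: 691 × 0.944 = 652
40–49: 1558 × 0.933 = 1454
50+: 345 × 0.924 + 1380 × 0.628 = 319 + 867 = 1186
Net migration: 0–9 − 92 → 645; 10–19 − 92 → 176
End of period: [645, 176, 1147, 652, 1454, 1186]
— Period 3 —
Births: 652 × 0.387 = 252 ; 1454 × 0.389 = 566 ⇒ total 818
10–19: 645 × 0.952 = 614
20–29: 176 × 0.946 = 166
30–39: 1147 × 0.944 = 1083
40–49: 652 × 0.933 = 608
50+: 1454 × 0.924 + 1186 × 0.628 = 1343 + 745 = 2088
Net migration: 0–9 − 92 → 726; 10–19 − 92 → 522
End of period: [726, 522, 166, 1083, 608, 2088]
— Period 4 —
Births: 1083 × 0.387 = 419 ; 608 × 0.389 = 237 ⇒ total 656
10–19: 726 × 0.952 = 691
20–29: 522 × 0.946 = 494
30–39: 166 × 0.944 = 157
40–49: 1083 × 0.933 = 1010
50+: 608 × 0.924 + 2088 × 0.628 = 562 + 1311 = 1873
Net migration: 0–9 − 92 → 564; 10–19 − 92 → 599
End of period: [564, 599, 494, 157, 1010, 1873]
Scenario B total after 4 periods: 4697
Difference B − A = 4697 − 4800 = -103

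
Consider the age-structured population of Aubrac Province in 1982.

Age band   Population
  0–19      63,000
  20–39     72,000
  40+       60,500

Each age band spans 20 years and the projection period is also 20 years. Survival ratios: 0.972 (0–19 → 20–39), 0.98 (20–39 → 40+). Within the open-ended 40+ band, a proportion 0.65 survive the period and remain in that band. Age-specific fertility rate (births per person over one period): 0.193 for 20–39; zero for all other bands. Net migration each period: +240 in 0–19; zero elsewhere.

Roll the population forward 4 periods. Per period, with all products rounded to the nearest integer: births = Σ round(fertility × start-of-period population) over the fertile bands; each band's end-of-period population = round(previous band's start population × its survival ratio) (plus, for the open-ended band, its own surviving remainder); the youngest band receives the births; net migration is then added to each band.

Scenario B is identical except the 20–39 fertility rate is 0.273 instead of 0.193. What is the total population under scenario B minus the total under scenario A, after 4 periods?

After projecting period 1:
Births: 72000 × 0.193 = 13896
20–39: 63000 × 0.972 = 61236
40+: 72000 × 0.98 + 60500 × 0.65 = 70560 + 39325 = 109885
Net migration: 0–19 + 240 → 14136
→ [14136, 61236, 109885]
After projecting period 2:
Births: 61236 × 0.193 = 11819
20–39: 14136 × 0.972 = 13740
40+: 61236 × 0.98 + 109885 × 0.65 = 60011 + 71425 = 131436
Net migration: 0–19 + 240 → 12059
→ [12059, 13740, 131436]
After projecting period 3:
Births: 13740 × 0.193 = 2652
20–39: 12059 × 0.972 = 11721
40+: 13740 × 0.98 + 131436 × 0.65 = 13465 + 85433 = 98898
Net migration: 0–19 + 240 → 2892
→ [2892, 11721, 98898]
After projecting period 4:
Births: 11721 × 0.193 = 2262
20–39: 2892 × 0.972 = 2811
40+: 11721 × 0.98 + 98898 × 0.65 = 11487 + 64284 = 75771
Net migration: 0–19 + 240 → 2502
→ [2502, 2811, 75771]
Scenario A total after 4 periods: 81084
Scenario B projection —
After projecting period 1:
Births: 72000 × 0.273 = 19656
20–39: 63000 × 0.972 = 61236
40+: 72000 × 0.98 + 60500 × 0.65 = 70560 + 39325 = 109885
Net migration: 0–19 + 240 → 19896
→ [19896, 61236, 109885]
After projecting period 2:
Births: 61236 × 0.273 = 16717
20–39: 19896 × 0.972 = 19339
40+: 61236 × 0.98 + 109885 × 0.65 = 60011 + 71425 = 131436
Net migration: 0–19 + 240 → 16957
→ [16957, 19339, 131436]
After projecting period 3:
Births: 19339 × 0.273 = 5280
20–39: 16957 × 0.972 = 16482
40+: 19339 × 0.98 + 131436 × 0.65 = 18952 + 85433 = 104385
Net migration: 0–19 + 240 → 5520
→ [5520, 16482, 104385]
After projecting period 4:
Births: 16482 × 0.273 = 4500
20–39: 5520 × 0.972 = 5365
40+: 16482 × 0.98 + 104385 × 0.65 = 16152 + 67850 = 84002
Net migration: 0–19 + 240 → 4740
→ [4740, 5365, 84002]
Scenario B total after 4 periods: 94107
Difference B − A = 94107 − 81084 = 13023

13023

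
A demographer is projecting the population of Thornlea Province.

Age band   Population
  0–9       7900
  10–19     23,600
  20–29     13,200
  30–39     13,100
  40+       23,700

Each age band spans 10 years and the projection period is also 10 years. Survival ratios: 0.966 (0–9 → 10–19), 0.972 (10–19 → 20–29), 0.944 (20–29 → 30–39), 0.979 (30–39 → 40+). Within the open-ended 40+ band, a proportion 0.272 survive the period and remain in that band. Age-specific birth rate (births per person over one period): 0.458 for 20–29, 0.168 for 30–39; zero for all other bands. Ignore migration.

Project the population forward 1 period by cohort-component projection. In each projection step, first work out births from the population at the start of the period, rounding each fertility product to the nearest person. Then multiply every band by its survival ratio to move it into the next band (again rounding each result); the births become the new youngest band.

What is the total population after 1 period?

— Period 1 —
Births: 13200 * 0.458 = 6046 ; 13100 * 0.168 = 2201 → total 8247
10–19: 7900 * 0.966 = 7631
20–29: 23600 * 0.972 = 22939
30–39: 13200 * 0.944 = 12461
40+: 13100 * 0.979 + 23700 * 0.272 = 12825 + 6446 = 19271
Giving 8247 / 7631 / 22939 / 12461 / 19271.
Total after period 1: 8247 + 7631 + 22939 + 12461 + 19271 = 70549

70549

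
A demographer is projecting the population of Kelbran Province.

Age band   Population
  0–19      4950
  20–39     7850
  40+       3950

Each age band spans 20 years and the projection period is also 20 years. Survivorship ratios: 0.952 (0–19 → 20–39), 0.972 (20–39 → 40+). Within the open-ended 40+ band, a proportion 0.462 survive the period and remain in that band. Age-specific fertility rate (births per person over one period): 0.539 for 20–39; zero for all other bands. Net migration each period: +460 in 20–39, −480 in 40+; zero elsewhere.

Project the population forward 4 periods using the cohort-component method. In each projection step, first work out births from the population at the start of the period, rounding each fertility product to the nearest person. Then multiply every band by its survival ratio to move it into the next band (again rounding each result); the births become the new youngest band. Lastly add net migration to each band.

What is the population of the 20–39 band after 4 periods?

2763

Numbering the groups 1..3 from youngest to oldest:
— Period 1 —
Births: 7850 × 0.539 = 4231
Group 2: 4950 × 0.952 = 4712
Group 3: 7850 × 0.972 + 3950 × 0.462 = 7630 + 1825 = 9455
Net migration: Group 2 + 460 → 5172; Group 3 − 480 → 8975
Population now: 0–19=4231, 20–39=5172, 40+=8975
— Period 2 —
Births: 5172 × 0.539 = 2788
Group 2: 4231 × 0.952 = 4028
Group 3: 5172 × 0.972 + 8975 × 0.462 = 5027 + 4146 = 9173
Net migration: Group 2 + 460 → 4488; Group 3 − 480 → 8693
Population now: 0–19=2788, 20–39=4488, 40+=8693
— Period 3 —
Births: 4488 × 0.539 = 2419
Group 2: 2788 × 0.952 = 2654
Group 3: 4488 × 0.972 + 8693 × 0.462 = 4362 + 4016 = 8378
Net migration: Group 2 + 460 → 3114; Group 3 − 480 → 7898
Population now: 0–19=2419, 20–39=3114, 40+=7898
— Period 4 —
Births: 3114 × 0.539 = 1678
Group 2: 2419 × 0.952 = 2303
Group 3: 3114 × 0.972 + 7898 × 0.462 = 3027 + 3649 = 6676
Net migration: Group 2 + 460 → 2763; Group 3 − 480 → 6196
Population now: 0–19=1678, 20–39=2763, 40+=6196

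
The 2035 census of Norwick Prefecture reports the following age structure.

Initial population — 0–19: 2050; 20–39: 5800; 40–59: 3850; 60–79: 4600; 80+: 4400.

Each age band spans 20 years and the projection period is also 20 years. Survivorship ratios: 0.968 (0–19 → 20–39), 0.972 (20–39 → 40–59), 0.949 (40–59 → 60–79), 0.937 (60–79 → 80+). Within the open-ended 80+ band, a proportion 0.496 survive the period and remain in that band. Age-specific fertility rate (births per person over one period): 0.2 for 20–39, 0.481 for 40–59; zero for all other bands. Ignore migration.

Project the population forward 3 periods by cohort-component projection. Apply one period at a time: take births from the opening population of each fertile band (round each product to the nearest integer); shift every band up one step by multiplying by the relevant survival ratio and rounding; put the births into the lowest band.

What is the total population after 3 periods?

17492

Let group 1 be 0–19 through group 5 = 80+.
Period 1.
Births: 5800 * 0.2 = 1160  |  3850 * 0.481 = 1852 → total 3012
Group 2: 2050 * 0.968 = 1984
Group 3: 5800 * 0.972 = 5638
Group 4: 3850 * 0.949 = 3654
Group 5: 4600 * 0.937 + 4400 * 0.496 = 4310 + 2182 = 6492
→ [3012, 1984, 5638, 3654, 6492]
Period 2.
Births: 1984 * 0.2 = 397  |  5638 * 0.481 = 2712 → total 3109
Group 2: 3012 * 0.968 = 2916
Group 3: 1984 * 0.972 = 1928
Group 4: 5638 * 0.949 = 5350
Group 5: 3654 * 0.937 + 6492 * 0.496 = 3424 + 3220 = 6644
→ [3109, 2916, 1928, 5350, 6644]
Period 3.
Births: 2916 * 0.2 = 583  |  1928 * 0.481 = 927 → total 1510
Group 2: 3109 * 0.968 = 3010
Group 3: 2916 * 0.972 = 2834
Group 4: 1928 * 0.949 = 1830
Group 5: 5350 * 0.937 + 6644 * 0.496 = 5013 + 3295 = 8308
→ [1510, 3010, 2834, 1830, 8308]
Total after period 3: 1510 + 3010 + 2834 + 1830 + 8308 = 17492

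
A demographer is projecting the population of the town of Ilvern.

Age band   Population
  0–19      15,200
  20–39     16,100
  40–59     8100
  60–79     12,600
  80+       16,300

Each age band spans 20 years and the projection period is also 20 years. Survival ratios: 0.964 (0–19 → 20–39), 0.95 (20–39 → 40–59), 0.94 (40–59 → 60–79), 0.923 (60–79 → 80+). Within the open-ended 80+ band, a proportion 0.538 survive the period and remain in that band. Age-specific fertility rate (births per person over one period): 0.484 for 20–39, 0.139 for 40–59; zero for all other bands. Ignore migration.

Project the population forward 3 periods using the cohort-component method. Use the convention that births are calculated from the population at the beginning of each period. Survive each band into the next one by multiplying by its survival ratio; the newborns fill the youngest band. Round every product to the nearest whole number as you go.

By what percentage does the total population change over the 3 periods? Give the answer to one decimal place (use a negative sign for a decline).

Period 1.
Births: 16100 * 0.484 = 7792 ; 8100 * 0.139 = 1126 → total 8918
20–39: 15200 * 0.964 = 14653
40–59: 16100 * 0.95 = 15295
60–79: 8100 * 0.94 = 7614
80+: 12600 * 0.923 + 16300 * 0.538 = 11630 + 8769 = 20399
End of period: [8918, 14653, 15295, 7614, 20399]
Period 2.
Births: 14653 * 0.484 = 7092 ; 15295 * 0.139 = 2126 → total 9218
20–39: 8918 * 0.964 = 8597
40–59: 14653 * 0.95 = 13920
60–79: 15295 * 0.94 = 14377
80+: 7614 * 0.923 + 20399 * 0.538 = 7028 + 10975 = 18003
End of period: [9218, 8597, 13920, 14377, 18003]
Period 3.
Births: 8597 * 0.484 = 4161 ; 13920 * 0.139 = 1935 → total 6096
20–39: 9218 * 0.964 = 8886
40–59: 8597 * 0.95 = 8167
60–79: 13920 * 0.94 = 13085
80+: 14377 * 0.923 + 18003 * 0.538 = 13270 + 9686 = 22956
End of period: [6096, 8886, 8167, 13085, 22956]
Total: 68300 → 59190; change = -9110; percentage change = -13.3%

-13.3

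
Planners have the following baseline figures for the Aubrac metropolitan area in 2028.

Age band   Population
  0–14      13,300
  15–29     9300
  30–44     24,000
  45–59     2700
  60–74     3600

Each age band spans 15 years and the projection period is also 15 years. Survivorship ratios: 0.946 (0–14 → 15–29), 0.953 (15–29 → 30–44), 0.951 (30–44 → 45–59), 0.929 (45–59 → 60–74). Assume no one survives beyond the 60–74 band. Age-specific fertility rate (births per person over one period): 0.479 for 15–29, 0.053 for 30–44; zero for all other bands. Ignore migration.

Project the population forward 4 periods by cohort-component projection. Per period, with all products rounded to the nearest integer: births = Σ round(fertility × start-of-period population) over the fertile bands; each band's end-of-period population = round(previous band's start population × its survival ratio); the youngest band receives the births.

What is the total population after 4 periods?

Let band 1 be 0–14 through band 5 = 60–74.
Period 1:
Births: 9300 × 0.479 = 4455  |  24000 × 0.053 = 1272 → total 5727
Band 2: 13300 × 0.946 = 12582
Band 3: 9300 × 0.953 = 8863
Band 4: 24000 × 0.951 = 22824
Band 5: 2700 × 0.929 = 2508
End of period: [5727, 12582, 8863, 22824, 2508]
Period 2:
Births: 12582 × 0.479 = 6027  |  8863 × 0.053 = 470 → total 6497
Band 2: 5727 × 0.946 = 5418
Band 3: 12582 × 0.953 = 11991
Band 4: 8863 × 0.951 = 8429
Band 5: 22824 × 0.929 = 21203
End of period: [6497, 5418, 11991, 8429, 21203]
Period 3:
Births: 5418 × 0.479 = 2595  |  11991 × 0.053 = 636 → total 3231
Band 2: 6497 × 0.946 = 6146
Band 3: 5418 × 0.953 = 5163
Band 4: 11991 × 0.951 = 11403
Band 5: 8429 × 0.929 = 7831
End of period: [3231, 6146, 5163, 11403, 7831]
Period 4:
Births: 6146 × 0.479 = 2944  |  5163 × 0.053 = 274 → total 3218
Band 2: 3231 × 0.946 = 3057
Band 3: 6146 × 0.953 = 5857
Band 4: 5163 × 0.951 = 4910
Band 5: 11403 × 0.929 = 10593
End of period: [3218, 3057, 5857, 4910, 10593]
Total after period 4: 3218 + 3057 + 5857 + 4910 + 10593 = 27635

27635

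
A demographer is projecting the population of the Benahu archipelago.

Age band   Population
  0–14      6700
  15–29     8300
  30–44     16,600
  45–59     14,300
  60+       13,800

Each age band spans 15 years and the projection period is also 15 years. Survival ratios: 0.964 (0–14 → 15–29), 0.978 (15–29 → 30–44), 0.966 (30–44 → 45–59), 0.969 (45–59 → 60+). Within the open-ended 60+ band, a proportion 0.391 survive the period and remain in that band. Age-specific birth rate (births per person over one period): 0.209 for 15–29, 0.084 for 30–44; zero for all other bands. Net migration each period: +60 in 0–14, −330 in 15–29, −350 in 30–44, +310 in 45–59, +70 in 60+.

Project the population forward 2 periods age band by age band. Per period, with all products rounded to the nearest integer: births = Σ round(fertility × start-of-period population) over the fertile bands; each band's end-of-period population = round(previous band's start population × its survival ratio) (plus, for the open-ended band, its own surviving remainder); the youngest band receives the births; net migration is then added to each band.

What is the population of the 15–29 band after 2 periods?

2744

After projecting period 1:
Births: 8300 * 0.209 = 1735 ; 16600 * 0.084 = 1394 → 3129
15–29: 6700 * 0.964 = 6459
30–44: 8300 * 0.978 = 8117
45–59: 16600 * 0.966 = 16036
60+: 14300 * 0.969 + 13800 * 0.391 = 13857 + 5396 = 19253
Net migration: 0–14 + 60 → 3189; 15–29 − 330 → 6129; 30–44 − 350 → 7767; 45–59 + 310 → 16346; 60+ + 70 → 19323
End of period: [3189, 6129, 7767, 16346, 19323]
After projecting period 2:
Births: 6129 * 0.209 = 1281 ; 7767 * 0.084 = 652 → 1933
15–29: 3189 * 0.964 = 3074
30–44: 6129 * 0.978 = 5994
45–59: 7767 * 0.966 = 7503
60+: 16346 * 0.969 + 19323 * 0.391 = 15839 + 7555 = 23394
Net migration: 0–14 + 60 → 1993; 15–29 − 330 → 2744; 30–44 − 350 → 5644; 45–59 + 310 → 7813; 60+ + 70 → 23464
End of period: [1993, 2744, 5644, 7813, 23464]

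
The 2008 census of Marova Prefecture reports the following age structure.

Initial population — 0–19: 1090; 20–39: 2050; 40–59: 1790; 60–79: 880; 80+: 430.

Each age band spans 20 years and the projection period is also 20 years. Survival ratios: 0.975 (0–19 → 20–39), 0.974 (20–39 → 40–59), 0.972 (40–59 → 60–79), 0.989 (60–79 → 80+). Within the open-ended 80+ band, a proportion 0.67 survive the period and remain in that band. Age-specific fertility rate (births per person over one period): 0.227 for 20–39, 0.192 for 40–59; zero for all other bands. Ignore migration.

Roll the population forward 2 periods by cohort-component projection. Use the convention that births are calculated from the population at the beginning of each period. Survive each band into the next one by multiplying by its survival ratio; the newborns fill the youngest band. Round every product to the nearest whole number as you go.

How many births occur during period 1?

809

Period 1.
Births: 2050 × 0.227 = 465, 1790 × 0.192 = 344 → 809
20–39: 1090 × 0.975 = 1063
40–59: 2050 × 0.974 = 1997
60–79: 1790 × 0.972 = 1740
80+: 880 × 0.989 + 430 × 0.67 = 870 + 288 = 1158
Giving 809 / 1063 / 1997 / 1740 / 1158.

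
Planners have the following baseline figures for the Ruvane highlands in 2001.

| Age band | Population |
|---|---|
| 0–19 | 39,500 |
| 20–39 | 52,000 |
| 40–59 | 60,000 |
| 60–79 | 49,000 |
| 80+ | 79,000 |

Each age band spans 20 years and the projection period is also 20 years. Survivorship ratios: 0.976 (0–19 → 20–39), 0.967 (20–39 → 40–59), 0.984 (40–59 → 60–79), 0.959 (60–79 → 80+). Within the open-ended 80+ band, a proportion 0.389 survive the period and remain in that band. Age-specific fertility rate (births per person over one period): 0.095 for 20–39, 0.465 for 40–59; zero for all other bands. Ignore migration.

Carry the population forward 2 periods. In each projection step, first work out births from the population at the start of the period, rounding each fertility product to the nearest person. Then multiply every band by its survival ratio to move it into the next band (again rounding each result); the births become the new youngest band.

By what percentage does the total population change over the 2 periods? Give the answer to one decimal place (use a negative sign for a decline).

After projecting period 1:
Births: 52000 × 0.095 = 4940  |  60000 × 0.465 = 27900 ⇒ total 32840
20–39: 39500 × 0.976 = 38552
40–59: 52000 × 0.967 = 50284
60–79: 60000 × 0.984 = 59040
80+: 49000 × 0.959 + 79000 × 0.389 = 46991 + 30731 = 77722
Population now: 0–19=32840, 20–39=38552, 40–59=50284, 60–79=59040, 80+=77722
After projecting period 2:
Births: 38552 × 0.095 = 3662  |  50284 × 0.465 = 23382 ⇒ total 27044
20–39: 32840 × 0.976 = 32052
40–59: 38552 × 0.967 = 37280
60–79: 50284 × 0.984 = 49479
80+: 59040 × 0.959 + 77722 × 0.389 = 56619 + 30234 = 86853
Population now: 0–19=27044, 20–39=32052, 40–59=37280, 60–79=49479, 80+=86853
Total: 279500 → 232708; change = -46792; percentage change = -16.7%

-16.7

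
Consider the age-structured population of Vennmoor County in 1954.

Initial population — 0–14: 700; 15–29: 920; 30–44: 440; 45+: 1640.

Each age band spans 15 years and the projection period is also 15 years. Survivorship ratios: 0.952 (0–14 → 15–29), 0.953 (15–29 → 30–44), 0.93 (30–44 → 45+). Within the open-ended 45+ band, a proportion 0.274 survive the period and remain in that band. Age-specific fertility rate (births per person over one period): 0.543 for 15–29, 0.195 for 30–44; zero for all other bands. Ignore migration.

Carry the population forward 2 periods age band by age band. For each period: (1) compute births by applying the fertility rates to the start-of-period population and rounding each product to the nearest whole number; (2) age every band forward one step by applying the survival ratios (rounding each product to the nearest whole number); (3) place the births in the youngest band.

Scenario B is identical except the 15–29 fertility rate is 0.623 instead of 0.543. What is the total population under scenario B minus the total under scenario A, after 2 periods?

— Period 1 —
Births: 920 * 0.543 = 500, 440 * 0.195 = 86 — total 586
15–29: 700 * 0.952 = 666
30–44: 920 * 0.953 = 877
45+: 440 * 0.93 + 1640 * 0.274 = 409 + 449 = 858
Giving 586 / 666 / 877 / 858.
— Period 2 —
Births: 666 * 0.543 = 362, 877 * 0.195 = 171 — total 533
15–29: 586 * 0.952 = 558
30–44: 666 * 0.953 = 635
45+: 877 * 0.93 + 858 * 0.274 = 816 + 235 = 1051
Giving 533 / 558 / 635 / 1051.
Scenario A total after 2 periods: 2777
Scenario B projection —
— Period 1 —
Births: 920 * 0.623 = 573, 440 * 0.195 = 86 — total 659
15–29: 700 * 0.952 = 666
30–44: 920 * 0.953 = 877
45+: 440 * 0.93 + 1640 * 0.274 = 409 + 449 = 858
Giving 659 / 666 / 877 / 858.
— Period 2 —
Births: 666 * 0.623 = 415, 877 * 0.195 = 171 — total 586
15–29: 659 * 0.952 = 627
30–44: 666 * 0.953 = 635
45+: 877 * 0.93 + 858 * 0.274 = 816 + 235 = 1051
Giving 586 / 627 / 635 / 1051.
Scenario B total after 2 periods: 2899
Difference B − A = 2899 − 2777 = 122

122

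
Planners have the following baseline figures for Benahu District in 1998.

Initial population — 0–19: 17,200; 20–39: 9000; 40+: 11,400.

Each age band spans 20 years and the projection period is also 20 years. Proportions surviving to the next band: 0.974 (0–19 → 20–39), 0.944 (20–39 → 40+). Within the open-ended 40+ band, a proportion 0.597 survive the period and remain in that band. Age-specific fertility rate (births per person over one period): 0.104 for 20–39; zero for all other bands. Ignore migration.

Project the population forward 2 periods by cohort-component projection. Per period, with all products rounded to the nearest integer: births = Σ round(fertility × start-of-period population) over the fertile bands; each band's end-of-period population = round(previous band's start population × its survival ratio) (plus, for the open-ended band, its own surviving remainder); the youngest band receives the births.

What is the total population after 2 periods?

27604

Period 1:
Births: 9000 × 0.104 = 936
20–39: 17200 × 0.974 = 16753
40+: 9000 × 0.944 + 11400 × 0.597 = 8496 + 6806 = 15302
Population now: 0–19=936, 20–39=16753, 40+=15302
Period 2:
Births: 16753 × 0.104 = 1742
20–39: 936 × 0.974 = 912
40+: 16753 × 0.944 + 15302 × 0.597 = 15815 + 9135 = 24950
Population now: 0–19=1742, 20–39=912, 40+=24950
Total after period 2: 1742 + 912 + 24950 = 27604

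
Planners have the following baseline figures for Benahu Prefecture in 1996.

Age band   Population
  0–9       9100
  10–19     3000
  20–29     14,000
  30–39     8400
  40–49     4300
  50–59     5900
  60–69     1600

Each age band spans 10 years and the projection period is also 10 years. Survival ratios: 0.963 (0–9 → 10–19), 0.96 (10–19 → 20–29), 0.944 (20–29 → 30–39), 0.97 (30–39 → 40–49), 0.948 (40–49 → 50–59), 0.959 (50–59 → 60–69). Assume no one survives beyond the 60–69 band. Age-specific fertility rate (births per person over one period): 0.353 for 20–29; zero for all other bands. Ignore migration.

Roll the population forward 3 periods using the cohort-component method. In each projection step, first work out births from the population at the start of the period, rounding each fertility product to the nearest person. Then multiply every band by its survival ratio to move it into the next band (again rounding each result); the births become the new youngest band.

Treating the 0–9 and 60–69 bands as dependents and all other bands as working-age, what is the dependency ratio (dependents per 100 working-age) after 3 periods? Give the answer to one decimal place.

Period 1.
Births: 14000 × 0.353 = 4942
10–19: 9100 × 0.963 = 8763
20–29: 3000 × 0.96 = 2880
30–39: 14000 × 0.944 = 13216
40–49: 8400 × 0.97 = 8148
50–59: 4300 × 0.948 = 4076
60–69: 5900 × 0.959 = 5658
Giving 4942 / 8763 / 2880 / 13216 / 8148 / 4076 / 5658.
Period 2.
Births: 2880 × 0.353 = 1017
10–19: 4942 × 0.963 = 4759
20–29: 8763 × 0.96 = 8412
30–39: 2880 × 0.944 = 2719
40–49: 13216 × 0.97 = 12820
50–59: 8148 × 0.948 = 7724
60–69: 4076 × 0.959 = 3909
Giving 1017 / 4759 / 8412 / 2719 / 12820 / 7724 / 3909.
Period 3.
Births: 8412 × 0.353 = 2969
10–19: 1017 × 0.963 = 979
20–29: 4759 × 0.96 = 4569
30–39: 8412 × 0.944 = 7941
40–49: 2719 × 0.97 = 2637
50–59: 12820 × 0.948 = 12153
60–69: 7724 × 0.959 = 7407
Giving 2969 / 979 / 4569 / 7941 / 2637 / 12153 / 7407.
Dependents (band 0–9 + band 60–69) = 2969 + 7407 = 10376; working-age = 28279; ratio = 10376/28279 × 100 = 36.7

36.7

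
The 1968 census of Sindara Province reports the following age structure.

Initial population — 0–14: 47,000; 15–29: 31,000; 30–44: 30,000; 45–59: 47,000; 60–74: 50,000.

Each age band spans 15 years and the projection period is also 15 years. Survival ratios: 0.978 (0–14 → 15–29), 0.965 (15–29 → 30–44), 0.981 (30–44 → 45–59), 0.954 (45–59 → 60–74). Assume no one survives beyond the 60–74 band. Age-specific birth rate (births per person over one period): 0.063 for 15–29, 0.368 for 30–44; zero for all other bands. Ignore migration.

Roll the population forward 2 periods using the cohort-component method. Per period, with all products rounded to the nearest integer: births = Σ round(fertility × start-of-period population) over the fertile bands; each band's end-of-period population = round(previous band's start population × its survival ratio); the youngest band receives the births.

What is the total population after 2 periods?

128392

Period 1.
Births: 31000 × 0.063 = 1953  |  30000 × 0.368 = 11040 — total 12993
15–29: 47000 × 0.978 = 45966
30–44: 31000 × 0.965 = 29915
45–59: 30000 × 0.981 = 29430
60–74: 47000 × 0.954 = 44838
→ [12993, 45966, 29915, 29430, 44838]
Period 2.
Births: 45966 × 0.063 = 2896  |  29915 × 0.368 = 11009 — total 13905
15–29: 12993 × 0.978 = 12707
30–44: 45966 × 0.965 = 44357
45–59: 29915 × 0.981 = 29347
60–74: 29430 × 0.954 = 28076
→ [13905, 12707, 44357, 29347, 28076]
Total after period 2: 13905 + 12707 + 44357 + 29347 + 28076 = 128392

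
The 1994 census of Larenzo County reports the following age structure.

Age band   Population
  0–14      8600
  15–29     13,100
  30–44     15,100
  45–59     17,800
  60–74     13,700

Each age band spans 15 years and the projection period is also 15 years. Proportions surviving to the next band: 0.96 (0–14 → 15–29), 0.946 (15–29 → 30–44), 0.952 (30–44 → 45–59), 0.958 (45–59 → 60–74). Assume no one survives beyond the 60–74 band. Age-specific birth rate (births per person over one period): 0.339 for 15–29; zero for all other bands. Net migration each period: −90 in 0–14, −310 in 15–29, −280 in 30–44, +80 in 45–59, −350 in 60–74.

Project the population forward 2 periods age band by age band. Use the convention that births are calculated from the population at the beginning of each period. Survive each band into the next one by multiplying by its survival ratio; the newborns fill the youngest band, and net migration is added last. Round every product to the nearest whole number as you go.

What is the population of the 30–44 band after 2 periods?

— Period 1 —
Births: 13100 × 0.339 = 4441
15–29: 8600 × 0.96 = 8256
30–44: 13100 × 0.946 = 12393
45–59: 15100 × 0.952 = 14375
60–74: 17800 × 0.958 = 17052
Net migration: 0–14 − 90 → 4351; 15–29 − 310 → 7946; 30–44 − 280 → 12113; 45–59 + 80 → 14455; 60–74 − 350 → 16702
End of period: [4351, 7946, 12113, 14455, 16702]
— Period 2 —
Births: 7946 × 0.339 = 2694
15–29: 4351 × 0.96 = 4177
30–44: 7946 × 0.946 = 7517
45–59: 12113 × 0.952 = 11532
60–74: 14455 × 0.958 = 13848
Net migration: 0–14 − 90 → 2604; 15–29 − 310 → 3867; 30–44 − 280 → 7237; 45–59 + 80 → 11612; 60–74 − 350 → 13498
End of period: [2604, 3867, 7237, 11612, 13498]

7237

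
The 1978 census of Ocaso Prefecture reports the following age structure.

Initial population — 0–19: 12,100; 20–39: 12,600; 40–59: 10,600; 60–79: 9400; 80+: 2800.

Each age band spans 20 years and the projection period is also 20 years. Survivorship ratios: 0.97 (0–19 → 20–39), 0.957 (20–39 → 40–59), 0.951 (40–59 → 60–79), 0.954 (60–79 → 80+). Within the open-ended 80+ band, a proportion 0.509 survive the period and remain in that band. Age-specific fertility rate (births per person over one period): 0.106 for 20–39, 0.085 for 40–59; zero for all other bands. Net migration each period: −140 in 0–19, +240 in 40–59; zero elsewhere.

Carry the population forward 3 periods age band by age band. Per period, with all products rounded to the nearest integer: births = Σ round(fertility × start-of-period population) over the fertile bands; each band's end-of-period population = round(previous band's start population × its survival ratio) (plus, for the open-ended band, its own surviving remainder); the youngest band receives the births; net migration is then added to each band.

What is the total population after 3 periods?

Period 1.
Births: 12600 * 0.106 = 1336  |  10600 * 0.085 = 901 ⇒ total 2237
20–39: 12100 * 0.97 = 11737
40–59: 12600 * 0.957 = 12058
60–79: 10600 * 0.951 = 10081
80+: 9400 * 0.954 + 2800 * 0.509 = 8968 + 1425 = 10393
Net migration: 0–19 − 140 → 2097; 40–59 + 240 → 12298
End of period: [2097, 11737, 12298, 10081, 10393]
Period 2.
Births: 11737 * 0.106 = 1244  |  12298 * 0.085 = 1045 ⇒ total 2289
20–39: 2097 * 0.97 = 2034
40–59: 11737 * 0.957 = 11232
60–79: 12298 * 0.951 = 11695
80+: 10081 * 0.954 + 10393 * 0.509 = 9617 + 5290 = 14907
Net migration: 0–19 − 140 → 2149; 40–59 + 240 → 11472
End of period: [2149, 2034, 11472, 11695, 14907]
Period 3.
Births: 2034 * 0.106 = 216  |  11472 * 0.085 = 975 ⇒ total 1191
20–39: 2149 * 0.97 = 2085
40–59: 2034 * 0.957 = 1947
60–79: 11472 * 0.951 = 10910
80+: 11695 * 0.954 + 14907 * 0.509 = 11157 + 7588 = 18745
Net migration: 0–19 − 140 → 1051; 40–59 + 240 → 2187
End of period: [1051, 2085, 2187, 10910, 18745]
Total after period 3: 1051 + 2085 + 2187 + 10910 + 18745 = 34978

34978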